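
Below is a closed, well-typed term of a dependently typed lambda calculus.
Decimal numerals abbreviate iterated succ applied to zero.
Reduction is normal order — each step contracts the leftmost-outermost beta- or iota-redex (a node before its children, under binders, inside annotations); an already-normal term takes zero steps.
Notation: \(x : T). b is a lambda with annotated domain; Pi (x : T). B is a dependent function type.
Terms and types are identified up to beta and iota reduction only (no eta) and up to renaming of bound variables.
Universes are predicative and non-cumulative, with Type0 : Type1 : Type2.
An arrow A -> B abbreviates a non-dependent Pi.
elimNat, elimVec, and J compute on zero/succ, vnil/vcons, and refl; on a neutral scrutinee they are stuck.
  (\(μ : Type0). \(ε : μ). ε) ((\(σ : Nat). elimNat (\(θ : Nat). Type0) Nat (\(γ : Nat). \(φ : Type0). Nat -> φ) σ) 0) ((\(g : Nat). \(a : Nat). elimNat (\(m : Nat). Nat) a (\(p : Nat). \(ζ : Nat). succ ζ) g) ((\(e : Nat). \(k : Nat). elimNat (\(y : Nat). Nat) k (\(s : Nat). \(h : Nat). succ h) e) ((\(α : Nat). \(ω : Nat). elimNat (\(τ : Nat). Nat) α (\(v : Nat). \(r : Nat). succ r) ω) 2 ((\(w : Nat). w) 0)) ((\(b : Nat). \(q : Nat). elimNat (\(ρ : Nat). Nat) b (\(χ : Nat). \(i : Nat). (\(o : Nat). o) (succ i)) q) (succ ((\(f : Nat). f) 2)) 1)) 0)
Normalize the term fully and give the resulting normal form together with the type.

reduced normal form:
  6
the term's type:
  Nat
observation: 44 normal-order steps separate the term from its normal form.


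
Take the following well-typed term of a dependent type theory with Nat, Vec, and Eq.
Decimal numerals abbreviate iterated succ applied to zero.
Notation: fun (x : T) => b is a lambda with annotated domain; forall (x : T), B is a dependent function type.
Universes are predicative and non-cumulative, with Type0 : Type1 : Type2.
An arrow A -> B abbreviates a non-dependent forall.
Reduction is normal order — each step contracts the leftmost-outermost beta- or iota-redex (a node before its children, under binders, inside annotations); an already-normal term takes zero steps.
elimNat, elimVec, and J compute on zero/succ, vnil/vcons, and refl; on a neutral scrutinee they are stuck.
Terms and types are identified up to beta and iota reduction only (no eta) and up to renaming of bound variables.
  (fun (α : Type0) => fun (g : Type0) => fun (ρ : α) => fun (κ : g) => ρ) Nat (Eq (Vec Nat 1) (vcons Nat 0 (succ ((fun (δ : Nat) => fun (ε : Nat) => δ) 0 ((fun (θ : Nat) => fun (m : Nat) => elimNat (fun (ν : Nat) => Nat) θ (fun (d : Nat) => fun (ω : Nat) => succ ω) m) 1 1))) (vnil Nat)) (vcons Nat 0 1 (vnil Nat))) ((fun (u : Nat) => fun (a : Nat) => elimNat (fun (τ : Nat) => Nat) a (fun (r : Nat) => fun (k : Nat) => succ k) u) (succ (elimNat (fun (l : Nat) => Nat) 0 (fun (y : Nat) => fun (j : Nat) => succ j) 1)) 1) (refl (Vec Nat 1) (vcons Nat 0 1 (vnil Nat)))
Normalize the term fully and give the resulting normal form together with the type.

resulting normal form:
  3
inferred type:
  Nat


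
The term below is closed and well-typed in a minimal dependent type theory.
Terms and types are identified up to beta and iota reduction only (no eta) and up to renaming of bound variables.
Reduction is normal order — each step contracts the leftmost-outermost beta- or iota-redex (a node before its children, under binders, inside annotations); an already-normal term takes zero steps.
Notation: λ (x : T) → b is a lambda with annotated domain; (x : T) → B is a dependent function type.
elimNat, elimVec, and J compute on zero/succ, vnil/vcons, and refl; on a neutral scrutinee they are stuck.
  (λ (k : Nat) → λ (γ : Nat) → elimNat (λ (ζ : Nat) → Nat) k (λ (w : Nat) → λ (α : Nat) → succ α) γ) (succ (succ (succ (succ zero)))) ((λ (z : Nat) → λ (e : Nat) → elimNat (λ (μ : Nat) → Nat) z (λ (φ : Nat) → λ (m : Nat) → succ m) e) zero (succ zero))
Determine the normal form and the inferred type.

reduced normal form:
  succ (succ (succ (succ (succ zero))))
type:
  Nat
observation: the first redex contracted is a beta-redex; the normal form is reached in 12 normal-order steps.


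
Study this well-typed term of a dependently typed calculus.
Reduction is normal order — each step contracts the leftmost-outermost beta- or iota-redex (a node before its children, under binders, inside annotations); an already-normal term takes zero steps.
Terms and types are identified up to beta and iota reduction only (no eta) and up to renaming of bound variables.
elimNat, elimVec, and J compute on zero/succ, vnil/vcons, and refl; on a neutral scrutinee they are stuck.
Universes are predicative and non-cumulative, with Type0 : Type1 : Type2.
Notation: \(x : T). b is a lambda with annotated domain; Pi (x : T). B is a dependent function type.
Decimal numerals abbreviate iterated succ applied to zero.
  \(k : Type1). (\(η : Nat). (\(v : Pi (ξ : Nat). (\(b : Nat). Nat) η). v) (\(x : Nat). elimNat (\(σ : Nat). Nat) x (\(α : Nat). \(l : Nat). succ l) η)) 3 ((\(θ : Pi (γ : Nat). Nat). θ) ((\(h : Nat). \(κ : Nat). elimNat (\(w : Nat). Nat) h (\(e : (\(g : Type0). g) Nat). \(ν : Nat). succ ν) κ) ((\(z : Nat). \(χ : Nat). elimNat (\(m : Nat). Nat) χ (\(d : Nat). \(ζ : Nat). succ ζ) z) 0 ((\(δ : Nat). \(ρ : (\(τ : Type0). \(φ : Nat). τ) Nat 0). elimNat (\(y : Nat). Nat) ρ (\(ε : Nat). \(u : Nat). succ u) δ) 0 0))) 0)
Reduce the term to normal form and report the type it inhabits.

normal form:
  \(k : Type1). 3
inferred type:
  Pi (k : Type1). Nat
observation: contracting a beta-redex first, the term normalizes in 23 steps.


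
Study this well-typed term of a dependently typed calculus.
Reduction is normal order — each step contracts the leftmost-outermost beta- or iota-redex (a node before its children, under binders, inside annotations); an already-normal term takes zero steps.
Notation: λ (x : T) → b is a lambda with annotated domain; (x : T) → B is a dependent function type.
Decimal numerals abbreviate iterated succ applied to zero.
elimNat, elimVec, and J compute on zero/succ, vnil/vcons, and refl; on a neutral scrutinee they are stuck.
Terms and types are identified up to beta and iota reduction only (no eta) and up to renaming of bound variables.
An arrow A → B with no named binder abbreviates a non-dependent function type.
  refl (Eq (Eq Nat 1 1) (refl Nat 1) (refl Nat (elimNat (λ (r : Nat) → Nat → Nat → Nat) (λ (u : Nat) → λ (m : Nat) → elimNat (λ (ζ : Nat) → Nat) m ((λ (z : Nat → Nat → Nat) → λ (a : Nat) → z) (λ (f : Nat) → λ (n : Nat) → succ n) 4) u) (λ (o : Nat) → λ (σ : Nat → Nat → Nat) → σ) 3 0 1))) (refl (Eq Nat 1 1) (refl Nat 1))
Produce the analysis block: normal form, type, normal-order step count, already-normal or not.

normal form:
  refl (Eq (Eq Nat 1 1) (refl Nat 1) (refl Nat 1)) (refl (Eq Nat 1 1) (refl Nat 1))
inferred type:
  Eq (Eq (Eq Nat 1 1) (refl Nat 1) (refl Nat 1)) (refl (Eq Nat 1 1) (refl Nat 1)) (refl (Eq Nat 1 1) (refl Nat 1))
steps to reach normal form (normal order): 13
started in normal form: no
first contracted redex: an elimNat iota-redex


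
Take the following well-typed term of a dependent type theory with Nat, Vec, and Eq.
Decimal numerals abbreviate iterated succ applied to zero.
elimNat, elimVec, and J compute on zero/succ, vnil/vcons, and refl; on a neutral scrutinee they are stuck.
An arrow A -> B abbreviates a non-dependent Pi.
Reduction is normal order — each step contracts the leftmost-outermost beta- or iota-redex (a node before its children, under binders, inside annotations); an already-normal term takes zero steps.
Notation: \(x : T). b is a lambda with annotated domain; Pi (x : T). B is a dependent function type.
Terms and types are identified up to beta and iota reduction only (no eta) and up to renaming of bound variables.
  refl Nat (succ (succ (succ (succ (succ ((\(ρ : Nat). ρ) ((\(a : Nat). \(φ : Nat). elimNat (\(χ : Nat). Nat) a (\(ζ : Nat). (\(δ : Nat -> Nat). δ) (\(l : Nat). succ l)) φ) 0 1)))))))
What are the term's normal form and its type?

normal form:
  refl Nat 6
inferred type:
  Eq Nat 6 6


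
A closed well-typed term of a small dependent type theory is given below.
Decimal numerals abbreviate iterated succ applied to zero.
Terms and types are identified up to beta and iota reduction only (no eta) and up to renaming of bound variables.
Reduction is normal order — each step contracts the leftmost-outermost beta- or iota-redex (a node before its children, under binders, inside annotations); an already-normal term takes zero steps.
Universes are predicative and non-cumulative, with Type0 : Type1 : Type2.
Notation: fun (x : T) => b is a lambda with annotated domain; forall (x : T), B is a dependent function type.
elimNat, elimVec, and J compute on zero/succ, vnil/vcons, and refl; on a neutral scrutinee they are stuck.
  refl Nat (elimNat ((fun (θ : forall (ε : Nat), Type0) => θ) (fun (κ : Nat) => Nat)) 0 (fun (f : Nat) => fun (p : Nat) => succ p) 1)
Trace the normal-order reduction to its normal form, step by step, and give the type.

normal-order reduction:
  refl Nat (elimNat ((fun (θ : forall (ε : Nat), Type0) => θ) (fun (κ : Nat) => Nat)) 0 (fun (f : Nat) => fun (p : Nat) => succ p) 1)
  ~> refl Nat ((fun (θ : Nat) => fun (ε : Nat) => succ ε) 0 (elimNat ((fun (κ : forall (f : Nat), Type0) => κ) (fun (p : Nat) => Nat)) 0 (fun (β : Nat) => fun (i : Nat) => succ i) 0))
  ~> refl Nat ((fun (θ : Nat) => succ θ) (elimNat ((fun (ε : forall (κ : Nat), Type0) => ε) (fun (f : Nat) => Nat)) 0 (fun (p : Nat) => fun (β : Nat) => succ β) 0))
  ~> refl Nat (succ (elimNat ((fun (θ : forall (ε : Nat), Type0) => θ) (fun (κ : Nat) => Nat)) 0 (fun (f : Nat) => fun (p : Nat) => succ p) 0))
  ~> refl Nat 1
the term's type:
  Eq Nat 1 1


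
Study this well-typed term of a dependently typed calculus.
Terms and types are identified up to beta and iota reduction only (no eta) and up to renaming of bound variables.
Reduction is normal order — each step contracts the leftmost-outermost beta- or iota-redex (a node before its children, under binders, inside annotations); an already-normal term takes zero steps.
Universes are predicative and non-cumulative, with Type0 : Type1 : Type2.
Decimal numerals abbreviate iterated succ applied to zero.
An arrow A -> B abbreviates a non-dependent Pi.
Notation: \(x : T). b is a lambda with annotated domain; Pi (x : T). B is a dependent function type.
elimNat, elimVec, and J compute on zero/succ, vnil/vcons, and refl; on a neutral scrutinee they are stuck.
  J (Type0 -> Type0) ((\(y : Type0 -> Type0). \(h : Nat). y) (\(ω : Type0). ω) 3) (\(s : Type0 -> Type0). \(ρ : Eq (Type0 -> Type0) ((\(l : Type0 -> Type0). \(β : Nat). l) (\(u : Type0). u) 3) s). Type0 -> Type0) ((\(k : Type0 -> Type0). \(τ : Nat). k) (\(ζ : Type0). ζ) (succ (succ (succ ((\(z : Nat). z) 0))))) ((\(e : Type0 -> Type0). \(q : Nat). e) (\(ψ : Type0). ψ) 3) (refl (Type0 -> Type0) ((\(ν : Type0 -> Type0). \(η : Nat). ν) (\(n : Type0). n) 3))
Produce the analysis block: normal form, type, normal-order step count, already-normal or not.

reduced normal form:
  \(y : Type0). y
type:
  Type0 -> Type0
normal-order step count: 3
already normal: no
first redex: a J iota-redex


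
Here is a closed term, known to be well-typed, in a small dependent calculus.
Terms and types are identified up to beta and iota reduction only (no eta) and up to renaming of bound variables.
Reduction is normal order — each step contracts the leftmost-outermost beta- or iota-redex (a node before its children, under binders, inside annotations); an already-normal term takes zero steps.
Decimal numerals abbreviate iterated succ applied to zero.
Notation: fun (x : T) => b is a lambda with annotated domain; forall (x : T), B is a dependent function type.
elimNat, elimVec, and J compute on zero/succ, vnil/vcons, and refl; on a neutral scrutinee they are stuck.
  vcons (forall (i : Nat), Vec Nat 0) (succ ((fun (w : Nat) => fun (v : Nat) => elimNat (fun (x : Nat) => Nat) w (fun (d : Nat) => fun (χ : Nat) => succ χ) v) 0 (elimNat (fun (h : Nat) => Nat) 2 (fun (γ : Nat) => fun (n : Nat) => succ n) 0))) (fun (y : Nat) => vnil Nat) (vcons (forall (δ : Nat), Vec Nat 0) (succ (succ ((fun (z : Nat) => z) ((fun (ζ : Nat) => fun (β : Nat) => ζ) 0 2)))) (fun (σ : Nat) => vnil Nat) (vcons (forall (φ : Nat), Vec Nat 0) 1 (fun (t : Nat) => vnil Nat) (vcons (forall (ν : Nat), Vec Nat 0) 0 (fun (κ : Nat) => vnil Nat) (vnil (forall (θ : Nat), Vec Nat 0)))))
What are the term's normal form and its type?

normal form:
  vcons (forall (i : Nat), Vec Nat 0) 3 (fun (w : Nat) => vnil Nat) (vcons (forall (v : Nat), Vec Nat 0) 2 (fun (x : Nat) => vnil Nat) (vcons (forall (d : Nat), Vec Nat 0) 1 (fun (χ : Nat) => vnil Nat) (vcons (forall (h : Nat), Vec Nat 0) 0 (fun (γ : Nat) => vnil Nat) (vnil (forall (n : Nat), Vec Nat 0)))))
the term's type:
  Vec (forall (i : Nat), Vec Nat 0) 4
observation: reduction starts at a beta-redex, and 13 normal-order steps reach the normal form.


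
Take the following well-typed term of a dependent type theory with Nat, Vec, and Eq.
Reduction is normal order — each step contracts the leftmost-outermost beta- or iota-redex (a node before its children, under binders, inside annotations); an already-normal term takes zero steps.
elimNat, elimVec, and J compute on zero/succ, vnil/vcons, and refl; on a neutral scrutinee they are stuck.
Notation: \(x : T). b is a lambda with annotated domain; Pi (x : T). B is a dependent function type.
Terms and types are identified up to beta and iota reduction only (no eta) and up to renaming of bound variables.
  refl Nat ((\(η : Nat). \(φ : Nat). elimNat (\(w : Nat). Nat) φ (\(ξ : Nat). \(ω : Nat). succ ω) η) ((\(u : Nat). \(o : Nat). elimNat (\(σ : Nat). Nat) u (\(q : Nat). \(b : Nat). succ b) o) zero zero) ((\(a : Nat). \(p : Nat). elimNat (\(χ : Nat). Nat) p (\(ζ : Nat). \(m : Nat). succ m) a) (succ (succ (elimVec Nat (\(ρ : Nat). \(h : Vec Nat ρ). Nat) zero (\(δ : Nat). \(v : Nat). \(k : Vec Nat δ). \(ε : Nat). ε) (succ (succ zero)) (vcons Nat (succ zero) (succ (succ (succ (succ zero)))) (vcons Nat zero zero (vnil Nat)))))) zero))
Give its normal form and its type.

normal form:
  refl Nat (succ (succ zero))
inferred type:
  Eq Nat (succ (succ zero)) (succ (succ zero))
observation: contracting a beta-redex first, the term normalizes in 26 steps.


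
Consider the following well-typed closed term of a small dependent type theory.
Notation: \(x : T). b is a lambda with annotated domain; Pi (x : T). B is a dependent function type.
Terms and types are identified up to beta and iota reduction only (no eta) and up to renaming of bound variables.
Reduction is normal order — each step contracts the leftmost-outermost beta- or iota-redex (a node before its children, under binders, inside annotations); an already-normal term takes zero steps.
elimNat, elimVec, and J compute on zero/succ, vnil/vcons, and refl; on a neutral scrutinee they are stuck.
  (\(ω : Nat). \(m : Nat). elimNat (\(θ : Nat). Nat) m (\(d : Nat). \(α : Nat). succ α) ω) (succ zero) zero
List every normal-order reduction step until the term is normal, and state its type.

normal-order reduction:
  (\(ω : Nat). \(m : Nat). elimNat (\(θ : Nat). Nat) m (\(d : Nat). \(α : Nat). succ α) ω) (succ zero) zero
  ~> (\(ω : Nat). elimNat (\(m : Nat). Nat) ω (\(θ : Nat). \(d : Nat). succ d) (succ zero)) zero
  ~> elimNat (\(ω : Nat). Nat) zero (\(m : Nat). \(θ : Nat). succ θ) (succ zero)
  ~> (\(ω : Nat). \(m : Nat). succ m) zero (elimNat (\(θ : Nat). Nat) zero (\(d : Nat). \(α : Nat). succ α) zero)
  ~> (\(ω : Nat). succ ω) (elimNat (\(m : Nat). Nat) zero (\(θ : Nat). \(d : Nat). succ d) zero)
  ~> succ (elimNat (\(ω : Nat). Nat) zero (\(m : Nat). \(θ : Nat). succ θ) zero)
  ~> succ zero
the term's type:
  Nat


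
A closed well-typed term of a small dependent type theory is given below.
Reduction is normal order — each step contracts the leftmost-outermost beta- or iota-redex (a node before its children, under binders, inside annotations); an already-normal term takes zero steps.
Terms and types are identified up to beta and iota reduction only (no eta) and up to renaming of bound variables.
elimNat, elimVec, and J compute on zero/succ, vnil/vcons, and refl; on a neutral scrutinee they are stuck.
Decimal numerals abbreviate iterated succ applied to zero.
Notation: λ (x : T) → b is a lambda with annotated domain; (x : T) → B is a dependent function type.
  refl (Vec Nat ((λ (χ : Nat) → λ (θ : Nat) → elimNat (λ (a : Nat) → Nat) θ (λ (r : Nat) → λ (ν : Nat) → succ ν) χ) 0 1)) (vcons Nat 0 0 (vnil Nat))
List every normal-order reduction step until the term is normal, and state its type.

normal-order reduction sequence:
  refl (Vec Nat ((λ (χ : Nat) → λ (θ : Nat) → elimNat (λ (a : Nat) → Nat) θ (λ (r : Nat) → λ (ν : Nat) → succ ν) χ) 0 1)) (vcons Nat 0 0 (vnil Nat))
  ~> refl (Vec Nat ((λ (χ : Nat) → elimNat (λ (θ : Nat) → Nat) χ (λ (a : Nat) → λ (r : Nat) → succ r) 0) 1)) (vcons Nat 0 0 (vnil Nat))
  ~> refl (Vec Nat (elimNat (λ (χ : Nat) → Nat) 1 (λ (θ : Nat) → λ (a : Nat) → succ a) 0)) (vcons Nat 0 0 (vnil Nat))
  ~> refl (Vec Nat 1) (vcons Nat 0 0 (vnil Nat))
inferred type:
  Eq (Vec Nat 1) (vcons Nat 0 0 (vnil Nat)) (vcons Nat 0 0 (vnil Nat))


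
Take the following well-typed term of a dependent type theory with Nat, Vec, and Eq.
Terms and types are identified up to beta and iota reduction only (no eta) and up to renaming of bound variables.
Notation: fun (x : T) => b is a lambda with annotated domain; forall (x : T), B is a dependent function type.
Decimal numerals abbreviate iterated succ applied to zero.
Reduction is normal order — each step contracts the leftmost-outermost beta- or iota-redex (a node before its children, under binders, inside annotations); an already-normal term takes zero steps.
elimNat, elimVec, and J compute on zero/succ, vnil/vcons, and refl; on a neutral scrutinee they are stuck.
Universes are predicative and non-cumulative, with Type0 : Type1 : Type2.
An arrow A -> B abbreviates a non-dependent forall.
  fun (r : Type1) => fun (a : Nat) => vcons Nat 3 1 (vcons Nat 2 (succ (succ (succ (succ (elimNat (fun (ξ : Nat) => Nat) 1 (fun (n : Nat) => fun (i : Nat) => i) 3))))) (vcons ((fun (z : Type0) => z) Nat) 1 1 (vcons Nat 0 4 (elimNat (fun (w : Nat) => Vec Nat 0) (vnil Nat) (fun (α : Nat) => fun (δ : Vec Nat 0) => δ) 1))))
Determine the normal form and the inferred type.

normal form:
  fun (r : Type1) => fun (a : Nat) => vcons Nat 3 1 (vcons Nat 2 5 (vcons Nat 1 1 (vcons Nat 0 4 (vnil Nat))))
inferred type:
  Type1 -> Nat -> Vec Nat 4


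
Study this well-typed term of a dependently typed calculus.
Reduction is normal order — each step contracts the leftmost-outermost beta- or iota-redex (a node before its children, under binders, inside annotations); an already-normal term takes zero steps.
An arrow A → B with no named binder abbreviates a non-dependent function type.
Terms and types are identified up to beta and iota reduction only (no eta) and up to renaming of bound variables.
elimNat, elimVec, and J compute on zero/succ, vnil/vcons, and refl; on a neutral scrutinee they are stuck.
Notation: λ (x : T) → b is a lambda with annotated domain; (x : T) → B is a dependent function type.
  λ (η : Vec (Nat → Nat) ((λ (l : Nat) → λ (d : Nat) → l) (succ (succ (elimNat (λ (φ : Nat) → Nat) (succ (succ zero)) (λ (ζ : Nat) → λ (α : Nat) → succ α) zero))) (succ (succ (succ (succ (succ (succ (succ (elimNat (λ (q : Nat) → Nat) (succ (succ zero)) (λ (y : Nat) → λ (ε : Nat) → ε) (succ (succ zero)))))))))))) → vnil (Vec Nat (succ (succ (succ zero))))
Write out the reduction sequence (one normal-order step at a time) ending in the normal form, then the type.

normal-order reduction:
  λ (η : Vec (Nat → Nat) ((λ (l : Nat) → λ (d : Nat) → l) (succ (succ (elimNat (λ (φ : Nat) → Nat) (succ (succ zero)) (λ (ζ : Nat) → λ (α : Nat) → succ α) zero))) (succ (succ (succ (succ (succ (succ (succ (elimNat (λ (q : Nat) → Nat) (succ (succ zero)) (λ (y : Nat) → λ (ε : Nat) → ε) (succ (succ zero)))))))))))) → vnil (Vec Nat (succ (succ (succ zero))))
  ~> λ (η : Vec (Nat → Nat) ((λ (l : Nat) → succ (succ (elimNat (λ (d : Nat) → Nat) (succ (succ zero)) (λ (φ : Nat) → λ (ζ : Nat) → succ ζ) zero))) (succ (succ (succ (succ (succ (succ (succ (elimNat (λ (α : Nat) → Nat) (succ (succ zero)) (λ (q : Nat) → λ (y : Nat) → y) (succ (succ zero)))))))))))) → vnil (Vec Nat (succ (succ (succ zero))))
  ~> λ (η : Vec (Nat → Nat) (succ (succ (elimNat (λ (l : Nat) → Nat) (succ (succ zero)) (λ (d : Nat) → λ (φ : Nat) → succ φ) zero)))) → vnil (Vec Nat (succ (succ (succ zero))))
  ~> λ (η : Vec (Nat → Nat) (succ (succ (succ (succ zero))))) → vnil (Vec Nat (succ (succ (succ zero))))
the term's type:
  Vec (Nat → Nat) (succ (succ (succ (succ zero)))) → Vec (Vec Nat (succ (succ (succ zero)))) zero


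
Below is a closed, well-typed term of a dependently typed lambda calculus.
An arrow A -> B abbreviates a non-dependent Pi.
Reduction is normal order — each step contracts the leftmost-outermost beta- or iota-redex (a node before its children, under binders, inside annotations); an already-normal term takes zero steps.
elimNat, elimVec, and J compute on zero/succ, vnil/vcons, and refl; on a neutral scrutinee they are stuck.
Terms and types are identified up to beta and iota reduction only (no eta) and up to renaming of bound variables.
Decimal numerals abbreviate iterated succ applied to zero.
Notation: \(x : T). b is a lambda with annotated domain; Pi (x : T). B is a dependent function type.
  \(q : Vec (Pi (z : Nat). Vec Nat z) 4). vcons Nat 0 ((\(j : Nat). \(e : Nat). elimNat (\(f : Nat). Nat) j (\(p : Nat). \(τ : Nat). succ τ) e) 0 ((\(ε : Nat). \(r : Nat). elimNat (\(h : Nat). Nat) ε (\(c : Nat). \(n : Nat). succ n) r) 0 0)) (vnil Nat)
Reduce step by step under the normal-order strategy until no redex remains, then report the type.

normal-order reduction sequence:
  \(q : Vec (Pi (z : Nat). Vec Nat z) 4). vcons Nat 0 ((\(j : Nat). \(e : Nat). elimNat (\(f : Nat). Nat) j (\(p : Nat). \(τ : Nat). succ τ) e) 0 ((\(ε : Nat). \(r : Nat). elimNat (\(h : Nat). Nat) ε (\(c : Nat). \(n : Nat). succ n) r) 0 0)) (vnil Nat)
  ~> \(q : Vec (Pi (z : Nat). Vec Nat z) 4). vcons Nat 0 ((\(j : Nat). elimNat (\(e : Nat). Nat) 0 (\(f : Nat). \(p : Nat). succ p) j) ((\(τ : Nat). \(ε : Nat). elimNat (\(r : Nat). Nat) τ (\(h : Nat). \(c : Nat). succ c) ε) 0 0)) (vnil Nat)
  ~> \(q : Vec (Pi (z : Nat). Vec Nat z) 4). vcons Nat 0 (elimNat (\(j : Nat). Nat) 0 (\(e : Nat). \(f : Nat). succ f) ((\(p : Nat). \(τ : Nat). elimNat (\(ε : Nat). Nat) p (\(r : Nat). \(h : Nat). succ h) τ) 0 0)) (vnil Nat)
  ~> \(q : Vec (Pi (z : Nat). Vec Nat z) 4). vcons Nat 0 (elimNat (\(j : Nat). Nat) 0 (\(e : Nat). \(f : Nat). succ f) ((\(p : Nat). elimNat (\(τ : Nat). Nat) 0 (\(ε : Nat). \(r : Nat). succ r) p) 0)) (vnil Nat)
  ~> \(q : Vec (Pi (z : Nat). Vec Nat z) 4). vcons Nat 0 (elimNat (\(j : Nat). Nat) 0 (\(e : Nat). \(f : Nat). succ f) (elimNat (\(p : Nat). Nat) 0 (\(τ : Nat). \(ε : Nat). succ ε) 0)) (vnil Nat)
  ~> \(q : Vec (Pi (z : Nat). Vec Nat z) 4). vcons Nat 0 (elimNat (\(j : Nat). Nat) 0 (\(e : Nat). \(f : Nat). succ f) 0) (vnil Nat)
  ~> \(q : Vec (Pi (z : Nat). Vec Nat z) 4). vcons Nat 0 0 (vnil Nat)
the term's type:
  Vec (Pi (q : Nat). Vec Nat q) 4 -> Vec Nat 1


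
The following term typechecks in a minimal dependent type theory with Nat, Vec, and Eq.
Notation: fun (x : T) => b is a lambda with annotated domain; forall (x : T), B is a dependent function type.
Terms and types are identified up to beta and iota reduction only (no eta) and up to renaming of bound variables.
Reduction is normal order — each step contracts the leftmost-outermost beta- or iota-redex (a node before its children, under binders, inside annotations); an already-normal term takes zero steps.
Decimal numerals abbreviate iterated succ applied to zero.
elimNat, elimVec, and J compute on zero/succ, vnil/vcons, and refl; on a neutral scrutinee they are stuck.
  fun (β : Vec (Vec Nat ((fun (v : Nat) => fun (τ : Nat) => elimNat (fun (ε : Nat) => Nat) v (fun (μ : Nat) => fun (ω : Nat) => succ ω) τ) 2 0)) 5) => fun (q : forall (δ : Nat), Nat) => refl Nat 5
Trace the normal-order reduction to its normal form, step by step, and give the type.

reduction (normal order):
  fun (β : Vec (Vec Nat ((fun (v : Nat) => fun (τ : Nat) => elimNat (fun (ε : Nat) => Nat) v (fun (μ : Nat) => fun (ω : Nat) => succ ω) τ) 2 0)) 5) => fun (q : forall (δ : Nat), Nat) => refl Nat 5
  ~> fun (β : Vec (Vec Nat ((fun (v : Nat) => elimNat (fun (τ : Nat) => Nat) 2 (fun (ε : Nat) => fun (μ : Nat) => succ μ) v) 0)) 5) => fun (ω : forall (q : Nat), Nat) => refl Nat 5
  ~> fun (β : Vec (Vec Nat (elimNat (fun (v : Nat) => Nat) 2 (fun (τ : Nat) => fun (ε : Nat) => succ ε) 0)) 5) => fun (μ : forall (ω : Nat), Nat) => refl Nat 5
  ~> fun (β : Vec (Vec Nat 2) 5) => fun (v : forall (τ : Nat), Nat) => refl Nat 5
inferred type:
  forall (β : Vec (Vec Nat 2) 5), forall (v : forall (τ : Nat), Nat), Eq Nat 5 5


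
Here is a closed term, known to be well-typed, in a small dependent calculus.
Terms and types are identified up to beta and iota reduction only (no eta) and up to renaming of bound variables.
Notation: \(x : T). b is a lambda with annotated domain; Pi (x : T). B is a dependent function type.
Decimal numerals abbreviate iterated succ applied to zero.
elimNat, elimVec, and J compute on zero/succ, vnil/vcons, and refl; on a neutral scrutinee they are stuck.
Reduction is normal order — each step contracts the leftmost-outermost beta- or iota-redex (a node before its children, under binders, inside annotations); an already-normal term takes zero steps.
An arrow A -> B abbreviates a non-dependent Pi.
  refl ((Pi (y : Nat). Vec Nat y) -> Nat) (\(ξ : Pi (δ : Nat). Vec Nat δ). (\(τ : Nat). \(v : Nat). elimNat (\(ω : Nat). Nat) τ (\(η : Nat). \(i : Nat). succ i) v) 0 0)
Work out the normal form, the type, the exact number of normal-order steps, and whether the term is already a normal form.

resulting normal form:
  refl ((Pi (y : Nat). Vec Nat y) -> Nat) (\(ξ : Pi (δ : Nat). Vec Nat δ). 0)
type:
  Eq ((Pi (y : Nat). Vec Nat y) -> Nat) (\(ξ : Pi (δ : Nat). Vec Nat δ). 0) (\(τ : Pi (v : Nat). Vec Nat v). 0)
reduction steps (normal order): 3
already normal: no
first redex: a beta-redex


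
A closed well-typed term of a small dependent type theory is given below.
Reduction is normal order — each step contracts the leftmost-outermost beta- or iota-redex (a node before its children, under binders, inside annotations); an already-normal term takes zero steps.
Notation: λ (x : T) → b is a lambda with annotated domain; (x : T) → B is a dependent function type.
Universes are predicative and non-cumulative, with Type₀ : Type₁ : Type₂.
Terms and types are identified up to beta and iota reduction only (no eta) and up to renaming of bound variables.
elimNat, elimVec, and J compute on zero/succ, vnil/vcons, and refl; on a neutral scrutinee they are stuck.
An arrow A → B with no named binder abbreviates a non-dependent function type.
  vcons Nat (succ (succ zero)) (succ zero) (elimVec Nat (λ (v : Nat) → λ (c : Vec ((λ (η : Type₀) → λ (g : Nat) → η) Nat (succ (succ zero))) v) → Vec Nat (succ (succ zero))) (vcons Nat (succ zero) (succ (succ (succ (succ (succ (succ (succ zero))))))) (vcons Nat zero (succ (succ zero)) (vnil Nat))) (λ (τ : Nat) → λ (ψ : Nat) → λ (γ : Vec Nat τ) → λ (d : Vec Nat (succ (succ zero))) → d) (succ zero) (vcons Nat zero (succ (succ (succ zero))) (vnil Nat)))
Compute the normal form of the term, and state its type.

resulting normal form:
  vcons Nat (succ (succ zero)) (succ zero) (vcons Nat (succ zero) (succ (succ (succ (succ (succ (succ (succ zero))))))) (vcons Nat zero (succ (succ zero)) (vnil Nat)))
inferred type:
  Vec Nat (succ (succ (succ zero)))


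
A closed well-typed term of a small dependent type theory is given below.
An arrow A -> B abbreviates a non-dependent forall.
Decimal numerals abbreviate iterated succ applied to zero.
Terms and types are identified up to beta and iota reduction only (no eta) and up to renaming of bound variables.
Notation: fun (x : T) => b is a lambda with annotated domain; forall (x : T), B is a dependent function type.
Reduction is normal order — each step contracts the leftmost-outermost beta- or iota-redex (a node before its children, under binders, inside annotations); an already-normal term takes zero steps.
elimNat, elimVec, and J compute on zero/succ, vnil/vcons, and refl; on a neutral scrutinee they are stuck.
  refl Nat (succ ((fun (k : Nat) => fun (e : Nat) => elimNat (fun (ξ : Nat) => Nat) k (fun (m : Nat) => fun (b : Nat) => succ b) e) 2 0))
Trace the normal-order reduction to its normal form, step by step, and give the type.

normal-order reduction:
  refl Nat (succ ((fun (k : Nat) => fun (e : Nat) => elimNat (fun (ξ : Nat) => Nat) k (fun (m : Nat) => fun (b : Nat) => succ b) e) 2 0))
  ~> refl Nat (succ ((fun (k : Nat) => elimNat (fun (e : Nat) => Nat) 2 (fun (ξ : Nat) => fun (m : Nat) => succ m) k) 0))
  ~> refl Nat (succ (elimNat (fun (k : Nat) => Nat) 2 (fun (e : Nat) => fun (ξ : Nat) => succ ξ) 0))
  ~> refl Nat 3
the term's type:
  Eq Nat 3 3


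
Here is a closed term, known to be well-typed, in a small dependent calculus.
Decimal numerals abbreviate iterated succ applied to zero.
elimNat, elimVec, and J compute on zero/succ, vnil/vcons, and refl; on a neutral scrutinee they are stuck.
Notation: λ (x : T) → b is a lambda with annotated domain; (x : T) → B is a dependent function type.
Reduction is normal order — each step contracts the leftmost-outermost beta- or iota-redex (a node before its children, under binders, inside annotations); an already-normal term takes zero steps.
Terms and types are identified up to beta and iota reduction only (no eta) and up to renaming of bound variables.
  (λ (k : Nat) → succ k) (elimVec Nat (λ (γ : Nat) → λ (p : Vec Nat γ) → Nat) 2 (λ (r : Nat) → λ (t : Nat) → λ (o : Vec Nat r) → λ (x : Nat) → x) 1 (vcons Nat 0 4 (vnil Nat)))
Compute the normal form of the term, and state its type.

normal form:
  3
inferred type:
  Nat
observation: 7 normal-order steps normalize the term, beginning with a beta-redex.


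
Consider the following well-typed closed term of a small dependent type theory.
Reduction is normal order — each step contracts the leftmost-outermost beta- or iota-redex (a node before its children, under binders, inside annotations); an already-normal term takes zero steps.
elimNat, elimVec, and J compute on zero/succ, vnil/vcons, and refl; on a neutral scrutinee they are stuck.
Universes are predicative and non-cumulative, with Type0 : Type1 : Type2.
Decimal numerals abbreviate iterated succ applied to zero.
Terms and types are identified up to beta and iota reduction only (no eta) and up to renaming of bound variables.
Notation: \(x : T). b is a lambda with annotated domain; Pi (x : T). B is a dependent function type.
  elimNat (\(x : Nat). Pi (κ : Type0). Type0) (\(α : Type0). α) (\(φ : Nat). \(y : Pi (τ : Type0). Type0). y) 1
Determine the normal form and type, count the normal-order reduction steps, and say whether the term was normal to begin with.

reduced normal form:
  \(x : Type0). x
type:
  Pi (x : Type0). Type0
normal-order step count: 4
started in normal form: no
first contracted redex: an elimNat iota-redex


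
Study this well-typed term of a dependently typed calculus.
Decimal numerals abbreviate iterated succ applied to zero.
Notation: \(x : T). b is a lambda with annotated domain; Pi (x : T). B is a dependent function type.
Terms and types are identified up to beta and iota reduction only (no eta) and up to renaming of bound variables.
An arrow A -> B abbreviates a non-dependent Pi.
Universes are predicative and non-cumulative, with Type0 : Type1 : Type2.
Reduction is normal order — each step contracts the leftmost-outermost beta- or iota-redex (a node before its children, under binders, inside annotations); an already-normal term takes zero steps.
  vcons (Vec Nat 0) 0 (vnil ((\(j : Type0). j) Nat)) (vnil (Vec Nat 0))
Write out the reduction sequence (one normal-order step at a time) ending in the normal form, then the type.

normal-order reduction sequence:
  vcons (Vec Nat 0) 0 (vnil ((\(j : Type0). j) Nat)) (vnil (Vec Nat 0))
  ~> vcons (Vec Nat 0) 0 (vnil Nat) (vnil (Vec Nat 0))
inferred type:
  Vec (Vec Nat 0) 1


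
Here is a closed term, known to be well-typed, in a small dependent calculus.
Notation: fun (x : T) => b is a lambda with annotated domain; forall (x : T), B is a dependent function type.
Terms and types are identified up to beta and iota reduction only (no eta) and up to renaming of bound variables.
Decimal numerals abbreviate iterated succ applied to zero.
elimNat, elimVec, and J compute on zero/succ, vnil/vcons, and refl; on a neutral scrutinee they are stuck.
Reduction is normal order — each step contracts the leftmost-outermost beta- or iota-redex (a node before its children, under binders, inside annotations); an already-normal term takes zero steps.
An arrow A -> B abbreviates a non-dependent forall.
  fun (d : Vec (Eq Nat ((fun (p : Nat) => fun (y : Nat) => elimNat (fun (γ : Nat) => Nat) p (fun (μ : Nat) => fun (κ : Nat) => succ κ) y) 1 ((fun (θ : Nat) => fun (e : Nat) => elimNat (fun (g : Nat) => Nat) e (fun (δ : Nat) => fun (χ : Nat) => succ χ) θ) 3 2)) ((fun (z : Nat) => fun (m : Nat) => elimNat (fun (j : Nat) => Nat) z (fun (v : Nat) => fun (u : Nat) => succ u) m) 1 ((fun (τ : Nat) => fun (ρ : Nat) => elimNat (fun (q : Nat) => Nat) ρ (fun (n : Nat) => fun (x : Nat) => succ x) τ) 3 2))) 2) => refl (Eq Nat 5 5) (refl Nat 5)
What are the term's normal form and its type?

normal form:
  fun (d : Vec (Eq Nat 6 6) 2) => refl (Eq Nat 5 5) (refl Nat 5)
type:
  Vec (Eq Nat 6 6) 2 -> Eq (Eq Nat 5 5) (refl Nat 5) (refl Nat 5)
observation: the leftmost-outermost redex is a beta-redex, and normalization takes 60 steps.


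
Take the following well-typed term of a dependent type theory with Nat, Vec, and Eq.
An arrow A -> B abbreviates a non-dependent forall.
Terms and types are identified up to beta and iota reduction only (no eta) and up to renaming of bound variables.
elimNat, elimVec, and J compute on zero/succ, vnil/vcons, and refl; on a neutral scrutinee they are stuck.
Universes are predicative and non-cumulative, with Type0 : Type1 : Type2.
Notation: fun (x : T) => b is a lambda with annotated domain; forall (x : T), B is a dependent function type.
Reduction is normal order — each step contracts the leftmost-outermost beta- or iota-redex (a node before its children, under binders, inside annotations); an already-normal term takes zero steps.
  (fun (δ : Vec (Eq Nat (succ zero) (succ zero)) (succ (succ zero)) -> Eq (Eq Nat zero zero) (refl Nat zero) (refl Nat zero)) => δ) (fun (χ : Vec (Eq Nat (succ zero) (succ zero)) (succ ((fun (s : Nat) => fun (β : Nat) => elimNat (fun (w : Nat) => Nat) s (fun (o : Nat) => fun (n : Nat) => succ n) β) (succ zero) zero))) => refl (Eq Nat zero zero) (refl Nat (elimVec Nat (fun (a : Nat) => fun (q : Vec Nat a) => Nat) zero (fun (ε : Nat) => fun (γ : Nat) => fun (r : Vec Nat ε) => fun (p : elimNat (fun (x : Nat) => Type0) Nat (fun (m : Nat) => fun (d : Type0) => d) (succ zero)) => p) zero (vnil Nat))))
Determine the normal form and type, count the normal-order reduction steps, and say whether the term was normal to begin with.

reduced normal form:
  fun (δ : Vec (Eq Nat (succ zero) (succ zero)) (succ (succ zero))) => refl (Eq Nat zero zero) (refl Nat zero)
type:
  Vec (Eq Nat (succ zero) (succ zero)) (succ (succ zero)) -> Eq (Eq Nat zero zero) (refl Nat zero) (refl Nat zero)
reduction steps (normal order): 5
term was already normal: no
first redex: a beta-redex


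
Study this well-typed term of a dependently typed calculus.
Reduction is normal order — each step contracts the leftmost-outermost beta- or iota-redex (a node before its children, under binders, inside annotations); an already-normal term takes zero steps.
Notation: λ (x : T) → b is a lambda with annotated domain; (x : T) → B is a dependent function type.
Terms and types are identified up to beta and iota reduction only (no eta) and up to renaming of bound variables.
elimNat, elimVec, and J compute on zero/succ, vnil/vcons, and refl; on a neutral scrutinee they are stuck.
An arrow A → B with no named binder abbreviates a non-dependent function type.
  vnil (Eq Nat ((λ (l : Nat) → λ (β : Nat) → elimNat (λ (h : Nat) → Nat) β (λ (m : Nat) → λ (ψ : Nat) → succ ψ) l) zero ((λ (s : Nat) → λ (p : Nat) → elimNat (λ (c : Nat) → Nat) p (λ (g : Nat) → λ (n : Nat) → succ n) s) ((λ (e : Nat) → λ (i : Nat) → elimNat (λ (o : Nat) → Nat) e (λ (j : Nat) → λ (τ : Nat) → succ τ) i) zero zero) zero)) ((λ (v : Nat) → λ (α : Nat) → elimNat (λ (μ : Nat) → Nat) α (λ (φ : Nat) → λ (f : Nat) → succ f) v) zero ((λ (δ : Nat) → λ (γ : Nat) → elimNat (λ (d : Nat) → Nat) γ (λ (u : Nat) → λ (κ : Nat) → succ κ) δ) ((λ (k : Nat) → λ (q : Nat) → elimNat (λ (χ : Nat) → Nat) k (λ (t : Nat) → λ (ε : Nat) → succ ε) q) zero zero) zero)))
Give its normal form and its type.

resulting normal form:
  vnil (Eq Nat zero zero)
inferred type:
  Vec (Eq Nat zero zero) zero
observation: reduction starts at a beta-redex, and 18 normal-order steps reach the normal form.


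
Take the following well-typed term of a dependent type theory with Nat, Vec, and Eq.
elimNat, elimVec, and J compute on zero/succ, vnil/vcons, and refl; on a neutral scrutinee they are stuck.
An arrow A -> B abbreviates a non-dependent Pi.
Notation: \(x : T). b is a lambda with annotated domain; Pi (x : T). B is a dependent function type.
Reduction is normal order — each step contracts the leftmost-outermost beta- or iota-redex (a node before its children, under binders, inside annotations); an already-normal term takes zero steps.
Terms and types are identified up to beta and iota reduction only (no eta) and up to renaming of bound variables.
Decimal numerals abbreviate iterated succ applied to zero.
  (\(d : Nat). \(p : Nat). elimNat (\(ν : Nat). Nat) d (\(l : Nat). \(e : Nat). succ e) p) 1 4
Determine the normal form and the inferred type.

resulting normal form:
  5
type:
  Nat
observation: normalization takes exactly 15 steps under the normal-order strategy.


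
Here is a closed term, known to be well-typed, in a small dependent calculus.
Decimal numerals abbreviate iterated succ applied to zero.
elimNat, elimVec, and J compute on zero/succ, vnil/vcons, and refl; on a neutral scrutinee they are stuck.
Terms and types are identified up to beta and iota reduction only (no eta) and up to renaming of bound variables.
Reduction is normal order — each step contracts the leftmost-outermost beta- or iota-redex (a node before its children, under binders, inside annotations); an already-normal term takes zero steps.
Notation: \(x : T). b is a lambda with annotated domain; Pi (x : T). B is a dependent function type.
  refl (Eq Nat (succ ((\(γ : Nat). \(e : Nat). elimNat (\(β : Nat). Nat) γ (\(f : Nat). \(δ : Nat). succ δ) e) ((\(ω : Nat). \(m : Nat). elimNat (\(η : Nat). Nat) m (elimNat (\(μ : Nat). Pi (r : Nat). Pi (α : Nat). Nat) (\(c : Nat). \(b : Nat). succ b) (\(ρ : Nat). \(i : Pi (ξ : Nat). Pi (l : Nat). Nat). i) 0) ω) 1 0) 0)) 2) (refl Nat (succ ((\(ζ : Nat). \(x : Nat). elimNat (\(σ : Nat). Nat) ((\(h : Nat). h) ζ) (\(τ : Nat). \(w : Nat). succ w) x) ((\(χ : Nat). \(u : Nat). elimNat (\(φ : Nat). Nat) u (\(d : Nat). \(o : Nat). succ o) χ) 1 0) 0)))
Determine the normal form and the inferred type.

reduced normal form:
  refl (Eq Nat 2 2) (refl Nat 2)
type:
  Eq (Eq Nat 2 2) (refl Nat 2) (refl Nat 2)
observation: reduction starts at a beta-redex, and 20 normal-order steps reach the normal form.


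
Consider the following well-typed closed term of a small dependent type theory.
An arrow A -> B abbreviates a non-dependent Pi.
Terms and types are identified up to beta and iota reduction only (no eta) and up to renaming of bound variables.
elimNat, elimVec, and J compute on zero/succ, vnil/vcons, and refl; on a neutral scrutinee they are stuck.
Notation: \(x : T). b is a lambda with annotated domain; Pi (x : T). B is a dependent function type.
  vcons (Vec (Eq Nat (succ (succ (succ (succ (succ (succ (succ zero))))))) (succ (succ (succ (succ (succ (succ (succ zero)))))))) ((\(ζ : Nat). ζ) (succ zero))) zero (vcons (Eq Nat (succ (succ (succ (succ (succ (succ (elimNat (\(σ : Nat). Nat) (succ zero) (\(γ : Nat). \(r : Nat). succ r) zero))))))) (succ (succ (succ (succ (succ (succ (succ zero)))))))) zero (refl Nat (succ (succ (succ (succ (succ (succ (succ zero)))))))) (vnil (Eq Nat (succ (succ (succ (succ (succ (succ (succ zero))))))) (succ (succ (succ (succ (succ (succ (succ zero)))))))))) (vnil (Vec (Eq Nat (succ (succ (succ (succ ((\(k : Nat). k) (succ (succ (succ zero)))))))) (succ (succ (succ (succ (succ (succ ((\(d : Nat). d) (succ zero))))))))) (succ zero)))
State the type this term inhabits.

inferred type:
  Vec (Vec (Eq Nat (succ (succ (succ (succ (succ (succ (succ zero))))))) (succ (succ (succ (succ (succ (succ (succ zero)))))))) (succ zero)) (succ zero)
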